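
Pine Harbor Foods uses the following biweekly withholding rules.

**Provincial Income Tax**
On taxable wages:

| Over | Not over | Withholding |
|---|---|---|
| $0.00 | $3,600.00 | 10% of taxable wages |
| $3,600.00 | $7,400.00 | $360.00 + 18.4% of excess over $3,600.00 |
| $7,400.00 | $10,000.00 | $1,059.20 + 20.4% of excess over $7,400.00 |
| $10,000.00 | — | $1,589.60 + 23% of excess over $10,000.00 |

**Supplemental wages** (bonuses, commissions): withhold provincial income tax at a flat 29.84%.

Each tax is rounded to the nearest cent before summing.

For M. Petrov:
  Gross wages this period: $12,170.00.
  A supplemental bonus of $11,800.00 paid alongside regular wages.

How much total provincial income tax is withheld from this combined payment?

Provincial Income Tax: taxable = $12,170.00
  $1,589.60 + 23% × ($12,170.00 − $10,000.00) = $1,589.60 + 23% × $2,170.00 = $2,088.70
Supplemental (29.84% flat on bonus): 29.84% × $11,800.00 = $3,521.12
Total provincial income tax: $2,088.70 + $3,521.12 = $5,609.82

$5,609.82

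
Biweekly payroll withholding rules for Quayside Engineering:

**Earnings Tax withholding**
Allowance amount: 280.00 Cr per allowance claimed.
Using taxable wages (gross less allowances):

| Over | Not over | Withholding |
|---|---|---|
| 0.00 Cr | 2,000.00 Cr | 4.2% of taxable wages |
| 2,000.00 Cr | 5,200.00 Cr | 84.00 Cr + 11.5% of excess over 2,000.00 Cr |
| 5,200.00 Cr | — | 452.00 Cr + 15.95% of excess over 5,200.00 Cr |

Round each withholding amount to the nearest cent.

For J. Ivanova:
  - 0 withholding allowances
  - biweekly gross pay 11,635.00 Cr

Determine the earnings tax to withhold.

1,478.38 Cr

Earnings Tax: taxable = 11,635.00 Cr
  452.00 Cr + 15.95% × (11,635.00 Cr − 5,200.00 Cr) = 452.00 Cr + 15.95% × 6,435.00 Cr = 1,478.38 Cr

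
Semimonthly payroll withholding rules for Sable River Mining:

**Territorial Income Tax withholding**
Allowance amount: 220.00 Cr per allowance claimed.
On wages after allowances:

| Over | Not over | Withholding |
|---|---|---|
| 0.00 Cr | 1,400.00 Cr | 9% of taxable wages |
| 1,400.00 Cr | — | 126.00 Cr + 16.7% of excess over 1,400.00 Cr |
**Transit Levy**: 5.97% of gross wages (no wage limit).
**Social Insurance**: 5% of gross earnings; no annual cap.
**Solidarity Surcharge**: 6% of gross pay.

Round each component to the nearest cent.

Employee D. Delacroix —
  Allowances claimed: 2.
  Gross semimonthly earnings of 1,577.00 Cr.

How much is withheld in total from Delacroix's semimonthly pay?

Territorial Income Tax: taxable = 1,577.00 Cr − 2×220.00 Cr = 1,137.00 Cr
  9% × 1,137.00 Cr = 102.33 Cr
Transit Levy: 5.97% × 1,577.00 Cr = 94.15 Cr
Social Insurance: 5% × 1,577.00 Cr = 78.85 Cr
Solidarity Surcharge: 6% × 1,577.00 Cr = 94.62 Cr
Total: 102.33 Cr + 94.15 Cr + 78.85 Cr + 94.62 Cr = 369.95 Cr

369.95 Cr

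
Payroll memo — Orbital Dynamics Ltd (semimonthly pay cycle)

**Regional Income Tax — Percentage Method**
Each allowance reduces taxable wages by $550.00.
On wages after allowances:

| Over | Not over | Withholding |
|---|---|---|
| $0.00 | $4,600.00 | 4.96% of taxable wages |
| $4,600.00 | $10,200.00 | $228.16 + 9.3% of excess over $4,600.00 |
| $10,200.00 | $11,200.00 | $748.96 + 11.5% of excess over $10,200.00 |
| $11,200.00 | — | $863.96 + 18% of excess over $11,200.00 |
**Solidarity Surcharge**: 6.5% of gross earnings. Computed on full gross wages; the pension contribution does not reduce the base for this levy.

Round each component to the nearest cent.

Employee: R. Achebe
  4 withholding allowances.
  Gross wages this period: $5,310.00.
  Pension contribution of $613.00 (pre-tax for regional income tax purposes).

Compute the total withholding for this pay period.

$469.00

Regional Income Tax: taxable = $5,310.00 − $613.00 − 4×$550.00 = $2,497.00
  4.96% × $2,497.00 = $123.85
Solidarity Surcharge: 6.5% × $5,310.00 = $345.15
Total: $123.85 + $345.15 = $469.00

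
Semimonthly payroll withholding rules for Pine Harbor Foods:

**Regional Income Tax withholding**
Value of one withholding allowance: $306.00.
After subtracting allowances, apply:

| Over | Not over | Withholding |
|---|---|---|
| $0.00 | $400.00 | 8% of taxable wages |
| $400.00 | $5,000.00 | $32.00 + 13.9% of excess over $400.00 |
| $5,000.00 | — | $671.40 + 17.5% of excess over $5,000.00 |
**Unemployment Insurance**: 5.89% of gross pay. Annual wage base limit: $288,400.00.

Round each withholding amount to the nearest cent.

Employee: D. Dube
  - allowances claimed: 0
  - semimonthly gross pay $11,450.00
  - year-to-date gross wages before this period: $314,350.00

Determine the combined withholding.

Regional Income Tax: taxable = $11,450.00
  $671.40 + 17.5% × ($11,450.00 − $5,000.00) = $671.40 + 17.5% × $6,450.00 = $1,800.15
Unemployment Insurance: YTD $314,350.00 ≥ cap $288,400.00 → $0.00
Total: $1,800.15 + $0.00 = $1,800.15

$1,800.15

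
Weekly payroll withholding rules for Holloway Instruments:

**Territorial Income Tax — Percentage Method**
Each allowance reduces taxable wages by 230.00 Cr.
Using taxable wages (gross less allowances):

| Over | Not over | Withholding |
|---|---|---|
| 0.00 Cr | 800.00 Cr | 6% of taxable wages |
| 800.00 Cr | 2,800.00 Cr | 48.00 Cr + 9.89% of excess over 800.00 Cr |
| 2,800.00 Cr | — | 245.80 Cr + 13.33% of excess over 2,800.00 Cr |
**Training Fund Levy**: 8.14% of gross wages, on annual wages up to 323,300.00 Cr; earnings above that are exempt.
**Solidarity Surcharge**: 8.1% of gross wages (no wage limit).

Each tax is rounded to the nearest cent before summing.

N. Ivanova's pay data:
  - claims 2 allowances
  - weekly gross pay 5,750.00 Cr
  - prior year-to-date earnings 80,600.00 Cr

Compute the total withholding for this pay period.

1,511.52 Cr

Territorial Income Tax: taxable = 5,750.00 Cr − 2×230.00 Cr = 5,290.00 Cr
  245.80 Cr + 13.33% × (5,290.00 Cr − 2,800.00 Cr) = 245.80 Cr + 13.33% × 2,490.00 Cr = 577.72 Cr
Training Fund Levy: 8.14% × 5,750.00 Cr = 468.05 Cr
Solidarity Surcharge: 8.1% × 5,750.00 Cr = 465.75 Cr
Total: 577.72 Cr + 468.05 Cr + 465.75 Cr = 1,511.52 Cr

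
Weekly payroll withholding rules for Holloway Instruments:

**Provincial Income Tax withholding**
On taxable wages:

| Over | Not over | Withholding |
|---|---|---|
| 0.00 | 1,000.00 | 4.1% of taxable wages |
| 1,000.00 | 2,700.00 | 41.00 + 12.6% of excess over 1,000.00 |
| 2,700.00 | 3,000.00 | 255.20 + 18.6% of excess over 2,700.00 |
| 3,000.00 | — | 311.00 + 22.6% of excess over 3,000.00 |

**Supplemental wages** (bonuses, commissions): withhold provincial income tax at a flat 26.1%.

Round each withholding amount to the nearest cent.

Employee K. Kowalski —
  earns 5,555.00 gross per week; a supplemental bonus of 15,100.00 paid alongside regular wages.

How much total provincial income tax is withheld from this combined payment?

Provincial Income Tax: taxable = 5,555.00
  311.00 + 22.6% × (5,555.00 − 3,000.00) = 311.00 + 22.6% × 2,555.00 = 888.43
Supplemental (26.1% flat on bonus): 26.1% × 15,100.00 = 3,941.10
Total provincial income tax: 888.43 + 3,941.10 = 4,829.53

4,829.53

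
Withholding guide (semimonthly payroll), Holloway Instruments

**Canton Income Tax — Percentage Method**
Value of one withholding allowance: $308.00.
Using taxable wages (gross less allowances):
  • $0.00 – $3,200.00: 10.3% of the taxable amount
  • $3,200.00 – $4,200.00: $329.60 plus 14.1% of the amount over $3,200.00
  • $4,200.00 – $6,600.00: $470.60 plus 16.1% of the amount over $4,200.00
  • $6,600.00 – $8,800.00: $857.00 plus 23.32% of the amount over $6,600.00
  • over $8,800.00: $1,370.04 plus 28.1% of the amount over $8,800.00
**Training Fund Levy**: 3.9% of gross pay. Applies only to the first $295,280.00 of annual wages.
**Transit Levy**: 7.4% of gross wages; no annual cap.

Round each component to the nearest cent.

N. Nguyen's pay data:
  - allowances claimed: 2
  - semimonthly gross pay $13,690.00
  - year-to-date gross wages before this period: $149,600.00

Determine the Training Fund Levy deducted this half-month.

$533.91

Training Fund Levy: 3.9% × $13,690.00 = $533.91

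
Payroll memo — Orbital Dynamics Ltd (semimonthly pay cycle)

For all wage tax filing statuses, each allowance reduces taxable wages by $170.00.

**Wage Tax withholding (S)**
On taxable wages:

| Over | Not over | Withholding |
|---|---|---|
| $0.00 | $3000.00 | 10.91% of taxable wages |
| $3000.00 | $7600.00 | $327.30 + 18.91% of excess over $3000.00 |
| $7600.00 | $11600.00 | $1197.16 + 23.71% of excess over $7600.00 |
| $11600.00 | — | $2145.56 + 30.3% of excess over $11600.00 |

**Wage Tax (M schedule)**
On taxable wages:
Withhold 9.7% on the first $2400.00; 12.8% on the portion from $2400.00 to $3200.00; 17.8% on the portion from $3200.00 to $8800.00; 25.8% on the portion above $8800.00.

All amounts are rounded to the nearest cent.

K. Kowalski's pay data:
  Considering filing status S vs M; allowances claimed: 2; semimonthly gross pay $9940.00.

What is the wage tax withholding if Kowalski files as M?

Wage Tax (M): taxable = $9940.00 − 2×$170.00 = $9600.00
  $1332.00 + 25.8% × ($9600.00 − $8800.00) = $1332.00 + 25.8% × $800.00 = $1538.40

$1538.40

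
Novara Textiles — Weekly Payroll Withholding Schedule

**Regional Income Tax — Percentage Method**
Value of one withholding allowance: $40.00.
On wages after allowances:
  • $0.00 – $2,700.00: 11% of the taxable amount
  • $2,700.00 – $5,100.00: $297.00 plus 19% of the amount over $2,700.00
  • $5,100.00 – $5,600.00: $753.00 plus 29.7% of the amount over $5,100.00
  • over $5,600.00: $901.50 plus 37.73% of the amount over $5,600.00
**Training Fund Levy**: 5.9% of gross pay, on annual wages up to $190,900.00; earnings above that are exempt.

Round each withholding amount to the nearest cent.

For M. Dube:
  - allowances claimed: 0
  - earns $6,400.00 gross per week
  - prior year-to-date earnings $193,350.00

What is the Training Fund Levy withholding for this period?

Training Fund Levy: YTD $193,350.00 ≥ cap $190,900.00 → $0.00

$0.00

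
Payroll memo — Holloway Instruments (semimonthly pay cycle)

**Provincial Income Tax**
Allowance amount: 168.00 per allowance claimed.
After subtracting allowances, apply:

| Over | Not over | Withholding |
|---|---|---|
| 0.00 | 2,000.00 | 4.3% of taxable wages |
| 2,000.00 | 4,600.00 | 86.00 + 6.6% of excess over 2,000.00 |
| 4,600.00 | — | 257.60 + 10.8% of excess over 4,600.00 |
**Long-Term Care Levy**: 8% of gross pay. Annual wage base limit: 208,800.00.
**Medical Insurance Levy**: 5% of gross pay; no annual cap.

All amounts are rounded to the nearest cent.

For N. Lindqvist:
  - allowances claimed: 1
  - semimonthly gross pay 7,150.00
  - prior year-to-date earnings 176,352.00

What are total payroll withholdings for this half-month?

Provincial Income Tax: taxable = 7,150.00 − 1×168.00 = 6,982.00
  257.60 + 10.8% × (6,982.00 − 4,600.00) = 257.60 + 10.8% × 2,382.00 = 514.86
Long-Term Care Levy: 8% × 7,150.00 = 572.00
Medical Insurance Levy: 5% × 7,150.00 = 357.50
Total: 514.86 + 572.00 + 357.50 = 1,444.36

1,444.36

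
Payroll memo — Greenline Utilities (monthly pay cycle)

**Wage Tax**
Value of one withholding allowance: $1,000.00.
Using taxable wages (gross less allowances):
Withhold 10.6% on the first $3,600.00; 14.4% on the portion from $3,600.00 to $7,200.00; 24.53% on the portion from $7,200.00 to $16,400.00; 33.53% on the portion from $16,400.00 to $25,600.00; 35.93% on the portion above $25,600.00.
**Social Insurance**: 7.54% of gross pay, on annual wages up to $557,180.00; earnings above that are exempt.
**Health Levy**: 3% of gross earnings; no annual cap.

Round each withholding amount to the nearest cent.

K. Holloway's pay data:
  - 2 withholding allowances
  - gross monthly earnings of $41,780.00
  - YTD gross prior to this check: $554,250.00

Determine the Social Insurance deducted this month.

Social Insurance: cap $557,180.00 − YTD $554,250.00 = $2,930.00 subject; 7.54% × $2,930.00 = $220.92

$220.92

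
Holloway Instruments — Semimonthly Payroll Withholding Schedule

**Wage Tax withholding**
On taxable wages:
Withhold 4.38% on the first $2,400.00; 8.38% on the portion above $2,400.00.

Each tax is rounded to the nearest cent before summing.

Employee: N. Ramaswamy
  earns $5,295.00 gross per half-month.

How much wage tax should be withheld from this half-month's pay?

Wage Tax: taxable = $5,295.00
  $105.12 + 8.38% × ($5,295.00 − $2,400.00) = $105.12 + 8.38% × $2,895.00 = $347.72

$347.72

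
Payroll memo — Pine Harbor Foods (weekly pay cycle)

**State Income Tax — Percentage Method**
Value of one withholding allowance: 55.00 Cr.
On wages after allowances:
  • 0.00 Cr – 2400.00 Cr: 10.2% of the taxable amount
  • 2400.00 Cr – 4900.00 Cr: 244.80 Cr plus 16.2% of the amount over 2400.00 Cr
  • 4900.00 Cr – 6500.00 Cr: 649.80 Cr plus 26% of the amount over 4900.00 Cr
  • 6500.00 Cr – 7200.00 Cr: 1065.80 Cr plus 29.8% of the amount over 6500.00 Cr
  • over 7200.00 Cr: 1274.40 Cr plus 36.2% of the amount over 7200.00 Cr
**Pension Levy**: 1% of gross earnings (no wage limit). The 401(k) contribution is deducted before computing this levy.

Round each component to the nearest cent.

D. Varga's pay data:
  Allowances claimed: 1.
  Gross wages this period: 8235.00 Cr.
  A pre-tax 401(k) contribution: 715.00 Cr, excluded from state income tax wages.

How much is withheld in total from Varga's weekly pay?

1445.53 Cr

State Income Tax: taxable = 8235.00 Cr − 715.00 Cr − 1×55.00 Cr = 7465.00 Cr
  1274.40 Cr + 36.2% × (7465.00 Cr − 7200.00 Cr) = 1274.40 Cr + 36.2% × 265.00 Cr = 1370.33 Cr
Pension Levy: 1% × 7520.00 Cr = 75.20 Cr
Total: 1370.33 Cr + 75.20 Cr = 1445.53 Cr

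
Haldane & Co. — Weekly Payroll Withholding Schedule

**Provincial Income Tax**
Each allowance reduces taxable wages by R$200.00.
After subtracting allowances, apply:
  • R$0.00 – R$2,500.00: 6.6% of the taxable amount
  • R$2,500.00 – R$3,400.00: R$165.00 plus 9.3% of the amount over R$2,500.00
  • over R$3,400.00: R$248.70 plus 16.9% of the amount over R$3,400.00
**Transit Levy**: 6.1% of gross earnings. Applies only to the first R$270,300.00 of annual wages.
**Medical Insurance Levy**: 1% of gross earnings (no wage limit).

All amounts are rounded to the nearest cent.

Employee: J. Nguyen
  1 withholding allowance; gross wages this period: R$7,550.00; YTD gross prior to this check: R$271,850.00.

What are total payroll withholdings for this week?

R$991.75

Provincial Income Tax: taxable = R$7,550.00 − 1×R$200.00 = R$7,350.00
  R$248.70 + 16.9% × (R$7,350.00 − R$3,400.00) = R$248.70 + 16.9% × R$3,950.00 = R$916.25
Transit Levy: YTD R$271,850.00 ≥ cap R$270,300.00 → R$0.00
Medical Insurance Levy: 1% × R$7,550.00 = R$75.50
Total: R$916.25 + R$0.00 + R$75.50 = R$991.75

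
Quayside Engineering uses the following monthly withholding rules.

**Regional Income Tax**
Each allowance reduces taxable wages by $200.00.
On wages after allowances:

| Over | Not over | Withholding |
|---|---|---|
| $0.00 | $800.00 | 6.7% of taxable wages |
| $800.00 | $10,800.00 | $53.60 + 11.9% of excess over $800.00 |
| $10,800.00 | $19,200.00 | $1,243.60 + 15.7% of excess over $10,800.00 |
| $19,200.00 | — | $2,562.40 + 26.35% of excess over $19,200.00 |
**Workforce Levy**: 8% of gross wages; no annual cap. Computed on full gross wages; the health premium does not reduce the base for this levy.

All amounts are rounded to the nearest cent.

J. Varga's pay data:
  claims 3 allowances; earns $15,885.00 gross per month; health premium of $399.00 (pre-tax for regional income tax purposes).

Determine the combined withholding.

$3,155.90

Regional Income Tax: taxable = $15,885.00 − $399.00 − 3×$200.00 = $14,886.00
  $1,243.60 + 15.7% × ($14,886.00 − $10,800.00) = $1,243.60 + 15.7% × $4,086.00 = $1,885.10
Workforce Levy: 8% × $15,885.00 = $1,270.80
Total: $1,885.10 + $1,270.80 = $3,155.90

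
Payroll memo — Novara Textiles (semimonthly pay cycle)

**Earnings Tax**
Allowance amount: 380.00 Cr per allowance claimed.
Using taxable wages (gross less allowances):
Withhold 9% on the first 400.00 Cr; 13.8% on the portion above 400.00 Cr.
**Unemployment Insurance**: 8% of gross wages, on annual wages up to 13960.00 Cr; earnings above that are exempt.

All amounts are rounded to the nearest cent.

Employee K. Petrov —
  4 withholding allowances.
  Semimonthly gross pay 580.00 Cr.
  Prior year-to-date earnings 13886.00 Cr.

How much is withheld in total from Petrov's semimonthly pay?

Earnings Tax: taxable = 580.00 Cr − 4×380.00 Cr = -940.00 Cr
  Taxable ≤ 0 → 0.00 Cr
Unemployment Insurance: cap 13960.00 Cr − YTD 13886.00 Cr = 74.00 Cr subject; 8% × 74.00 Cr = 5.92 Cr
Total: 0.00 Cr + 5.92 Cr = 5.92 Cr

5.92 Cr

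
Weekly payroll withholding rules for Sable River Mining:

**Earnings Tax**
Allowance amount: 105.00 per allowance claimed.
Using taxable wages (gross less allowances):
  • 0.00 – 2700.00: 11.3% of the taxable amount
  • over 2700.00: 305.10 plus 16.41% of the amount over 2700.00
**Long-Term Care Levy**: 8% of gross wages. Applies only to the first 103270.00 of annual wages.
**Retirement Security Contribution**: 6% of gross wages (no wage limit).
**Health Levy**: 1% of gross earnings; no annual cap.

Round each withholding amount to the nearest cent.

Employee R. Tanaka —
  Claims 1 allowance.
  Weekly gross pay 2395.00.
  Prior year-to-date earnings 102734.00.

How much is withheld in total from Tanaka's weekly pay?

469.30

Earnings Tax: taxable = 2395.00 − 1×105.00 = 2290.00
  11.3% × 2290.00 = 258.77
Long-Term Care Levy: cap 103270.00 − YTD 102734.00 = 536.00 subject; 8% × 536.00 = 42.88
Retirement Security Contribution: 6% × 2395.00 = 143.70
Health Levy: 1% × 2395.00 = 23.95
Total: 258.77 + 42.88 + 143.70 + 23.95 = 469.30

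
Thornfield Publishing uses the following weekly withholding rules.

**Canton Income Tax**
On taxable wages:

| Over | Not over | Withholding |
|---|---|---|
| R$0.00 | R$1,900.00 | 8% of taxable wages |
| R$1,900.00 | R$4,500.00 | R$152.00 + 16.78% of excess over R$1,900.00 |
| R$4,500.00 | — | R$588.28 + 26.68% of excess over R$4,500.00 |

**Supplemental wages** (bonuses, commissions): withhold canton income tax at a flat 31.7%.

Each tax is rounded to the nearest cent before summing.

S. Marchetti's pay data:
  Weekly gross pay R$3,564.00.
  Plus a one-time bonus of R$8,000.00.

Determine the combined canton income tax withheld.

Canton Income Tax: taxable = R$3,564.00
  R$152.00 + 16.78% × (R$3,564.00 − R$1,900.00) = R$152.00 + 16.78% × R$1,664.00 = R$431.22
Supplemental (31.7% flat on bonus): 31.7% × R$8,000.00 = R$2,536.00
Total canton income tax: R$431.22 + R$2,536.00 = R$2,967.22

R$2,967.22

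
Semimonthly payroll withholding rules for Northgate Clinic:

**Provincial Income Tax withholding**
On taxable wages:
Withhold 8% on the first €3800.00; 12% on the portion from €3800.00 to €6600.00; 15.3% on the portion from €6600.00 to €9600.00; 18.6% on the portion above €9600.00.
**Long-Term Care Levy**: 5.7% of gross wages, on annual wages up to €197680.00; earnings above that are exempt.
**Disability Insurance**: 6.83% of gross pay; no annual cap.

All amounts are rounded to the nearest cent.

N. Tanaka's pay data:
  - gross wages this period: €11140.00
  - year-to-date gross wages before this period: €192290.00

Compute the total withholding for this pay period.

€2453.53

Provincial Income Tax: taxable = €11140.00
  €1099.00 + 18.6% × (€11140.00 − €9600.00) = €1099.00 + 18.6% × €1540.00 = €1385.44
Long-Term Care Levy: cap €197680.00 − YTD €192290.00 = €5390.00 subject; 5.7% × €5390.00 = €307.23
Disability Insurance: 6.83% × €11140.00 = €760.86
Total: €1385.44 + €307.23 + €760.86 = €2453.53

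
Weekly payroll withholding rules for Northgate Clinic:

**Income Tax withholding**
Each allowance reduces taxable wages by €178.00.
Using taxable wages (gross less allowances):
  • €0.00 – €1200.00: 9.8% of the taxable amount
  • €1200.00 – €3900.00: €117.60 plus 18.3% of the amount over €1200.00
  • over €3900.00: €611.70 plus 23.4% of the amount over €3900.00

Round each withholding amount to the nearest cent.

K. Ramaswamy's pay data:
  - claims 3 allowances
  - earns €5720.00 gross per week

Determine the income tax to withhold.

Income Tax: taxable = €5720.00 − 3×€178.00 = €5186.00
  €611.70 + 23.4% × (€5186.00 − €3900.00) = €611.70 + 23.4% × €1286.00 = €912.62

€912.62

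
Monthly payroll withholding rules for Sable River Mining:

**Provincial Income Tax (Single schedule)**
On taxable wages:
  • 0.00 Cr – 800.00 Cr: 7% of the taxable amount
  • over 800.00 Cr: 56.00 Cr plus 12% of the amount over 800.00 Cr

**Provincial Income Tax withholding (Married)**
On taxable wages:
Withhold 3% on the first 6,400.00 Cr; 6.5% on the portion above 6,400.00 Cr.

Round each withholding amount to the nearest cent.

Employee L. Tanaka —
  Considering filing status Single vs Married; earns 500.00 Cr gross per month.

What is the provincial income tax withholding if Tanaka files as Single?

Provincial Income Tax (Single): taxable = 500.00 Cr
  7% × 500.00 Cr = 35.00 Cr

35.00 Cr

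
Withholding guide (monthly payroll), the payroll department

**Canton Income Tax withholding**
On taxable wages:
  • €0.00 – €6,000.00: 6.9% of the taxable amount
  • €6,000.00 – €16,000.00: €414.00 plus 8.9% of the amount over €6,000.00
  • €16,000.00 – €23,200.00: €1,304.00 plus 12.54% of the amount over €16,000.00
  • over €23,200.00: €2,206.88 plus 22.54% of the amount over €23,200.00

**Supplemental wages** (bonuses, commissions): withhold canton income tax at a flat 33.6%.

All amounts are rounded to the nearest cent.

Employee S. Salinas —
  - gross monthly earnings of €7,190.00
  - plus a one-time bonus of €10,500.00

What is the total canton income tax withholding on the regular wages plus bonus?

Canton Income Tax: taxable = €7,190.00
  €414.00 + 8.9% × (€7,190.00 − €6,000.00) = €414.00 + 8.9% × €1,190.00 = €519.91
Supplemental (33.6% flat on bonus): 33.6% × €10,500.00 = €3,528.00
Total canton income tax: €519.91 + €3,528.00 = €4,047.91

€4,047.91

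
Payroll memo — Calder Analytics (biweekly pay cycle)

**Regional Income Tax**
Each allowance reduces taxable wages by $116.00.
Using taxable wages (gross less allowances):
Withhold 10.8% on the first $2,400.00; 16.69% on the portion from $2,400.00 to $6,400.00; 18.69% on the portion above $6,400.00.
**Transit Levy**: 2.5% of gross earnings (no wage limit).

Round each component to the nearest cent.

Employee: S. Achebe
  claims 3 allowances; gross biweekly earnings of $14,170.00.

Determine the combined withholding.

Regional Income Tax: taxable = $14,170.00 − 3×$116.00 = $13,822.00
  $926.80 + 18.69% × ($13,822.00 − $6,400.00) = $926.80 + 18.69% × $7,422.00 = $2,313.97
Transit Levy: 2.5% × $14,170.00 = $354.25
Total: $2,313.97 + $354.25 = $2,668.22

$2,668.22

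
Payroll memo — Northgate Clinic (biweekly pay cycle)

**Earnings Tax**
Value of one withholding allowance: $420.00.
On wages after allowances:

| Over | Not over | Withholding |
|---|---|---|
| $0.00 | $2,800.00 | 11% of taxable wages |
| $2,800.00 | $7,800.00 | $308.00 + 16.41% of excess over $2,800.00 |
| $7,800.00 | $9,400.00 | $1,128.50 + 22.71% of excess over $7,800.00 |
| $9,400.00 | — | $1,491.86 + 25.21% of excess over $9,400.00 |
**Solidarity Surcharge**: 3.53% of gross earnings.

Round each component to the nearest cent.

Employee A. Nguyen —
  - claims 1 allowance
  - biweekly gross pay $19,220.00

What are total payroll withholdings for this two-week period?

$4,540.07

Earnings Tax: taxable = $19,220.00 − 1×$420.00 = $18,800.00
  $1,491.86 + 25.21% × ($18,800.00 − $9,400.00) = $1,491.86 + 25.21% × $9,400.00 = $3,861.60
Solidarity Surcharge: 3.53% × $19,220.00 = $678.47
Total: $3,861.60 + $678.47 = $4,540.07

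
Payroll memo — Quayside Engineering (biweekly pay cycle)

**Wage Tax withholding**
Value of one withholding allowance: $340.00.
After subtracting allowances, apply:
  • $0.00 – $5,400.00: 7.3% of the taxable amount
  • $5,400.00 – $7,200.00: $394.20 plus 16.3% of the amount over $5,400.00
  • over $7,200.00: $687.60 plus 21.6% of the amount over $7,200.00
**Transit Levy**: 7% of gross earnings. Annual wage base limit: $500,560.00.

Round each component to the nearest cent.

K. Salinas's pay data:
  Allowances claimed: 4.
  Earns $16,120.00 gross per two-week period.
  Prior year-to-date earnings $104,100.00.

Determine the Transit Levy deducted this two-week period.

$1,128.40

Transit Levy: 7% × $16,120.00 = $1,128.40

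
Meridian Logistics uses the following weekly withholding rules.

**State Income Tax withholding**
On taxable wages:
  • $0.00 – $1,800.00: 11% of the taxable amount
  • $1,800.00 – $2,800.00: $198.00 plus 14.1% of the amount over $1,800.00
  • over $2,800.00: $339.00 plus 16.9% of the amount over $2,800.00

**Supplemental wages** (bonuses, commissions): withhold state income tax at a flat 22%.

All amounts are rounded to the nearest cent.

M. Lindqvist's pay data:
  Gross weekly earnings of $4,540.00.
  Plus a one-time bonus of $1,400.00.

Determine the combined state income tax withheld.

$941.06

State Income Tax: taxable = $4,540.00
  $339.00 + 16.9% × ($4,540.00 − $2,800.00) = $339.00 + 16.9% × $1,740.00 = $633.06
Supplemental (22% flat on bonus): 22% × $1,400.00 = $308.00
Total state income tax: $633.06 + $308.00 = $941.06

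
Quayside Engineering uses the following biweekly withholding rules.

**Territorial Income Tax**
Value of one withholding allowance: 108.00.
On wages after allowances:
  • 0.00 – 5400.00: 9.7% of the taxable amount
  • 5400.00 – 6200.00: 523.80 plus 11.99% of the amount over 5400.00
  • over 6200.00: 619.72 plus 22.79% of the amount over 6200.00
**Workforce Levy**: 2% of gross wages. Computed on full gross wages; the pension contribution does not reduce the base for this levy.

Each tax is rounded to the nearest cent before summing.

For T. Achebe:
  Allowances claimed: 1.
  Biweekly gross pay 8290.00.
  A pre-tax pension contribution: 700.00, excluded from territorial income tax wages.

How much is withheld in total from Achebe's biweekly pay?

Territorial Income Tax: taxable = 8290.00 − 700.00 − 1×108.00 = 7482.00
  619.72 + 22.79% × (7482.00 − 6200.00) = 619.72 + 22.79% × 1282.00 = 911.89
Workforce Levy: 2% × 8290.00 = 165.80
Total: 911.89 + 165.80 = 1077.69

1077.69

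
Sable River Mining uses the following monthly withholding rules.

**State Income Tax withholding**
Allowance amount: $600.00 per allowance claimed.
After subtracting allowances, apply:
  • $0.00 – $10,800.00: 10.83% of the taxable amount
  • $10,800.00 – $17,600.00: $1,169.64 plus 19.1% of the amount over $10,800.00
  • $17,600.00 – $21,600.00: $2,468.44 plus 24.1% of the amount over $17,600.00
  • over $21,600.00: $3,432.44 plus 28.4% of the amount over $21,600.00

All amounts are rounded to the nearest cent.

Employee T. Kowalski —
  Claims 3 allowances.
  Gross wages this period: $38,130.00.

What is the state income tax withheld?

State Income Tax: taxable = $38,130.00 − 3×$600.00 = $36,330.00
  $3,432.44 + 28.4% × ($36,330.00 − $21,600.00) = $3,432.44 + 28.4% × $14,730.00 = $7,615.76

$7,615.76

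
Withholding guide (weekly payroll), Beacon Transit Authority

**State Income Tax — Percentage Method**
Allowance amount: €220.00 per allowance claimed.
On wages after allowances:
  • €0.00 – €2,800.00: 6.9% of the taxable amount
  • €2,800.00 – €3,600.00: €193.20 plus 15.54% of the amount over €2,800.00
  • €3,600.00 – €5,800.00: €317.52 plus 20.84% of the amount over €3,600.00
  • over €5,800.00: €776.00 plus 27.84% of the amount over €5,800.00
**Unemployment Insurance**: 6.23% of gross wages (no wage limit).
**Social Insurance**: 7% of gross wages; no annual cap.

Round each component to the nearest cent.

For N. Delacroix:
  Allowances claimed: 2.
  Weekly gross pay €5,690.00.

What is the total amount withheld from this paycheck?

State Income Tax: taxable = €5,690.00 − 2×€220.00 = €5,250.00
  €317.52 + 20.84% × (€5,250.00 − €3,600.00) = €317.52 + 20.84% × €1,650.00 = €661.38
Unemployment Insurance: 6.23% × €5,690.00 = €354.49
Social Insurance: 7% × €5,690.00 = €398.30
Total: €661.38 + €354.49 + €398.30 = €1,414.17

€1,414.17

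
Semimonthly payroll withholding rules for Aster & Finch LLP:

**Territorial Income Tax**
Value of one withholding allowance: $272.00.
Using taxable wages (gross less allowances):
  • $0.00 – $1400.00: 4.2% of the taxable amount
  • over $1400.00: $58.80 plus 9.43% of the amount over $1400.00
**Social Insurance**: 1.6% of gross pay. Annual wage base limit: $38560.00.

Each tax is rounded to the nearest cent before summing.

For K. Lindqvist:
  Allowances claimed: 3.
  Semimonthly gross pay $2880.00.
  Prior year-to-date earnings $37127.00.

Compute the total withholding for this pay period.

Territorial Income Tax: taxable = $2880.00 − 3×$272.00 = $2064.00
  $58.80 + 9.43% × ($2064.00 − $1400.00) = $58.80 + 9.43% × $664.00 = $121.42
Social Insurance: cap $38560.00 − YTD $37127.00 = $1433.00 subject; 1.6% × $1433.00 = $22.93
Total: $121.42 + $22.93 = $144.35

$144.35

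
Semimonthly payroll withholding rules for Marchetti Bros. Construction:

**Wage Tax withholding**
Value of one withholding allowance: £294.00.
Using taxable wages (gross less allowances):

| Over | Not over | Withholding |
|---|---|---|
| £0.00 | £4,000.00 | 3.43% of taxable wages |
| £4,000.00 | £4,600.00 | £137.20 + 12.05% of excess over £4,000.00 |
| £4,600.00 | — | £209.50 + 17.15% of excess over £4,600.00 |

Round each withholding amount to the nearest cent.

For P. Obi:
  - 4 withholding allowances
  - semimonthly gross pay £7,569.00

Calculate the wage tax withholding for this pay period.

Wage Tax: taxable = £7,569.00 − 4×£294.00 = £6,393.00
  £209.50 + 17.15% × (£6,393.00 − £4,600.00) = £209.50 + 17.15% × £1,793.00 = £517.00

£517.00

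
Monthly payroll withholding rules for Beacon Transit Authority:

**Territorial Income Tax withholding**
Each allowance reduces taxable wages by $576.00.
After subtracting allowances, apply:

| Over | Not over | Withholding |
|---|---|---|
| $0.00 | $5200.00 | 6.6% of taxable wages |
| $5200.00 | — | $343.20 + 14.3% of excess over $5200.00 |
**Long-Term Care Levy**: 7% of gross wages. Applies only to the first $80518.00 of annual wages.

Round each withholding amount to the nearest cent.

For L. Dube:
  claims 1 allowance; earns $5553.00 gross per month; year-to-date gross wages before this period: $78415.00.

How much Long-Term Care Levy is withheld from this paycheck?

Long-Term Care Levy: cap $80518.00 − YTD $78415.00 = $2103.00 subject; 7% × $2103.00 = $147.21

$147.21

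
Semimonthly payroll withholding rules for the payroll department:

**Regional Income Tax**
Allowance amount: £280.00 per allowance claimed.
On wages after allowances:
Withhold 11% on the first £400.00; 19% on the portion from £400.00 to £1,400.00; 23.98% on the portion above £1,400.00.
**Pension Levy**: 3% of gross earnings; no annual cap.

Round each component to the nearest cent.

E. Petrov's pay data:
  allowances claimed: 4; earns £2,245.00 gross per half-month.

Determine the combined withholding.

£249.10

Regional Income Tax: taxable = £2,245.00 − 4×£280.00 = £1,125.00
  £44.00 + 19% × (£1,125.00 − £400.00) = £44.00 + 19% × £725.00 = £181.75
Pension Levy: 3% × £2,245.00 = £67.35
Total: £181.75 + £67.35 = £249.10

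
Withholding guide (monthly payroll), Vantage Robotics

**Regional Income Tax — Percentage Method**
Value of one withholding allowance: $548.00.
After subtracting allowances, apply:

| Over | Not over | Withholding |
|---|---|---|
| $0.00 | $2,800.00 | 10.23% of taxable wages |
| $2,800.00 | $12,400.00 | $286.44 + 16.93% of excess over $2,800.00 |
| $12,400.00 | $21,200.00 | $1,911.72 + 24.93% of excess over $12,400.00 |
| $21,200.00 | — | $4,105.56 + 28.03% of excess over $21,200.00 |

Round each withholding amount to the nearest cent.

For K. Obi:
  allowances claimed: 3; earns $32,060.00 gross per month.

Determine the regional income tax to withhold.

$6,688.80

Regional Income Tax: taxable = $32,060.00 − 3×$548.00 = $30,416.00
  $4,105.56 + 28.03% × ($30,416.00 − $21,200.00) = $4,105.56 + 28.03% × $9,216.00 = $6,688.80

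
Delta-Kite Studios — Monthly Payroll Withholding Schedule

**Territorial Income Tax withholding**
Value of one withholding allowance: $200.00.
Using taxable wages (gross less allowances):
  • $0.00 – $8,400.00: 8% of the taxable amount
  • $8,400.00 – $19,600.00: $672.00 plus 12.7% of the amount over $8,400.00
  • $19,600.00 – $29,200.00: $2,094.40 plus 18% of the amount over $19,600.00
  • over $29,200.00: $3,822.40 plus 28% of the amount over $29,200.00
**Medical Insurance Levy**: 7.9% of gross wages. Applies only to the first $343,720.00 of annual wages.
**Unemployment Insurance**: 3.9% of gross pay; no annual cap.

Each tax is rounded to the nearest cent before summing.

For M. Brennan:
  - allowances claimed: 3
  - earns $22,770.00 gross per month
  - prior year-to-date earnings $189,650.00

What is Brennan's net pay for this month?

$17,526.14

Territorial Income Tax: taxable = $22,770.00 − 3×$200.00 = $22,170.00
  $2,094.40 + 18% × ($22,170.00 − $19,600.00) = $2,094.40 + 18% × $2,570.00 = $2,557.00
Medical Insurance Levy: 7.9% × $22,770.00 = $1,798.83
Unemployment Insurance: 3.9% × $22,770.00 = $888.03
Total withheld: $2,557.00 + $1,798.83 + $888.03 = $5,243.86
Net pay: $22,770.00 − $5,243.86 = $17,526.14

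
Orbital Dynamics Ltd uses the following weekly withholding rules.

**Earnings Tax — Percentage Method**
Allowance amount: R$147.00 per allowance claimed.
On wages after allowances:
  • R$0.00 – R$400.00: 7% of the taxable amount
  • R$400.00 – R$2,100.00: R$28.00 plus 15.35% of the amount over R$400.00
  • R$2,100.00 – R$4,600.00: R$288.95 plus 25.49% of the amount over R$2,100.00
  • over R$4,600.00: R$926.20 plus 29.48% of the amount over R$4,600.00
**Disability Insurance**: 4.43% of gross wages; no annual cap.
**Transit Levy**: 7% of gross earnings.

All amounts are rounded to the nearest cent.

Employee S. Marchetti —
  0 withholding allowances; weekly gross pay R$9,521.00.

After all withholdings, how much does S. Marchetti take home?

Earnings Tax: taxable = R$9,521.00
  R$926.20 + 29.48% × (R$9,521.00 − R$4,600.00) = R$926.20 + 29.48% × R$4,921.00 = R$2,376.91
Disability Insurance: 4.43% × R$9,521.00 = R$421.78
Transit Levy: 7% × R$9,521.00 = R$666.47
Total withheld: R$2,376.91 + R$421.78 + R$666.47 = R$3,465.16
Net pay: R$9,521.00 − R$3,465.16 = R$6,055.84

R$6,055.84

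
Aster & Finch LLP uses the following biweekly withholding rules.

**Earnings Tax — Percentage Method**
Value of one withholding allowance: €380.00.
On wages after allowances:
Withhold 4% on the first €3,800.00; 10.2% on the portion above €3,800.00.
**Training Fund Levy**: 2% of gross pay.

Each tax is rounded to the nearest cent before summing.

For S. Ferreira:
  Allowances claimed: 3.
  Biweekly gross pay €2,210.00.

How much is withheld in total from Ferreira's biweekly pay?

Earnings Tax: taxable = €2,210.00 − 3×€380.00 = €1,070.00
  4% × €1,070.00 = €42.80
Training Fund Levy: 2% × €2,210.00 = €44.20
Total: €42.80 + €44.20 = €87.00

€87.00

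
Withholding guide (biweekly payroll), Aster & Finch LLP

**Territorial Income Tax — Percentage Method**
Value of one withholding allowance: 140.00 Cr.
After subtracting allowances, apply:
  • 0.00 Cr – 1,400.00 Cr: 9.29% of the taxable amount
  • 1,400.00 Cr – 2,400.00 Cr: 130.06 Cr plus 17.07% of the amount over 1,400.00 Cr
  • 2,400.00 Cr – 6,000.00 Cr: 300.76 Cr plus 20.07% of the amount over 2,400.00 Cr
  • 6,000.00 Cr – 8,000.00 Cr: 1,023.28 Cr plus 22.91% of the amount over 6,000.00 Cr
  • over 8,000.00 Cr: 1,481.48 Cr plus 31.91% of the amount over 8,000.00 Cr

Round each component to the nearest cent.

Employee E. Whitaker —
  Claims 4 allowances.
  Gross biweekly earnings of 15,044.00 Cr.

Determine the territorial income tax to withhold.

Territorial Income Tax: taxable = 15,044.00 Cr − 4×140.00 Cr = 14,484.00 Cr
  1,481.48 Cr + 31.91% × (14,484.00 Cr − 8,000.00 Cr) = 1,481.48 Cr + 31.91% × 6,484.00 Cr = 3,550.52 Cr

3,550.52 Cr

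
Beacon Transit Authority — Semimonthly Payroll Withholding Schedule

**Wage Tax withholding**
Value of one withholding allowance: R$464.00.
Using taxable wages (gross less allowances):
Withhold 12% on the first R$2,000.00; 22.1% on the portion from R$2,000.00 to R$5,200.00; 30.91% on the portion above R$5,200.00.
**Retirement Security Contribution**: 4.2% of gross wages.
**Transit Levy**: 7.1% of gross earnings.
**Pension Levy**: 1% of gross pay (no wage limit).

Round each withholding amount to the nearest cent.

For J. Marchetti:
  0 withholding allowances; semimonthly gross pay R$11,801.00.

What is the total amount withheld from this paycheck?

Wage Tax: taxable = R$11,801.00
  R$947.20 + 30.91% × (R$11,801.00 − R$5,200.00) = R$947.20 + 30.91% × R$6,601.00 = R$2,987.57
Retirement Security Contribution: 4.2% × R$11,801.00 = R$495.64
Transit Levy: 7.1% × R$11,801.00 = R$837.87
Pension Levy: 1% × R$11,801.00 = R$118.01
Total: R$2,987.57 + R$495.64 + R$837.87 + R$118.01 = R$4,439.09

R$4,439.09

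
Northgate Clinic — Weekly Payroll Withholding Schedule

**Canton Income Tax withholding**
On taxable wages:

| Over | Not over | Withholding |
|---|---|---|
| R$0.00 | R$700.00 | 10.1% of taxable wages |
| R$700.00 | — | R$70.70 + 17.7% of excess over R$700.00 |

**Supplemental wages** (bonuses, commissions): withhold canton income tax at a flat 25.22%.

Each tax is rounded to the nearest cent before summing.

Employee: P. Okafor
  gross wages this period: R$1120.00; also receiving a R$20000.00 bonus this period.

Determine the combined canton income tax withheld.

Canton Income Tax: taxable = R$1120.00
  R$70.70 + 17.7% × (R$1120.00 − R$700.00) = R$70.70 + 17.7% × R$420.00 = R$145.04
Supplemental (25.22% flat on bonus): 25.22% × R$20000.00 = R$5044.00
Total canton income tax: R$145.04 + R$5044.00 = R$5189.04

R$5189.04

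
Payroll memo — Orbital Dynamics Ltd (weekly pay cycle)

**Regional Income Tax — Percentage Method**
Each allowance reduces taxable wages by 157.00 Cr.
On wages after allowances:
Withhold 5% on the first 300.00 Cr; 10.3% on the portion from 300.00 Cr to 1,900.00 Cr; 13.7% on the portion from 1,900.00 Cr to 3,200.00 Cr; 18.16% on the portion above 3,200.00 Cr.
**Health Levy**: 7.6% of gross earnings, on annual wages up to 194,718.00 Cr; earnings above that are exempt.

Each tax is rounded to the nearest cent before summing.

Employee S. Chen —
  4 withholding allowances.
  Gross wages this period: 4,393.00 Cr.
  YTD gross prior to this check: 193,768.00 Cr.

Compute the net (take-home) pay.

Regional Income Tax: taxable = 4,393.00 Cr − 4×157.00 Cr = 3,765.00 Cr
  357.90 Cr + 18.16% × (3,765.00 Cr − 3,200.00 Cr) = 357.90 Cr + 18.16% × 565.00 Cr = 460.50 Cr
Health Levy: cap 194,718.00 Cr − YTD 193,768.00 Cr = 950.00 Cr subject; 7.6% × 950.00 Cr = 72.20 Cr
Total withheld: 460.50 Cr + 72.20 Cr = 532.70 Cr
Net pay: 4,393.00 Cr − 532.70 Cr = 3,860.30 Cr

3,860.30 Cr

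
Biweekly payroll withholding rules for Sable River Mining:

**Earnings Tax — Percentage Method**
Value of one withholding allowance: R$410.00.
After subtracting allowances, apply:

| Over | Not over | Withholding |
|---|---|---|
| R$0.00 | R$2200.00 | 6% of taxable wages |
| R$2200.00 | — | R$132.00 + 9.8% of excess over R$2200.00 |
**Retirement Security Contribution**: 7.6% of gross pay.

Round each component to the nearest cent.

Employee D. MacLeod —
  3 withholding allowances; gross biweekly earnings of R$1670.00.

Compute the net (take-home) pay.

R$1516.68

Earnings Tax: taxable = R$1670.00 − 3×R$410.00 = R$440.00
  6% × R$440.00 = R$26.40
Retirement Security Contribution: 7.6% × R$1670.00 = R$126.92
Total withheld: R$26.40 + R$126.92 = R$153.32
Net pay: R$1670.00 − R$153.32 = R$1516.68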